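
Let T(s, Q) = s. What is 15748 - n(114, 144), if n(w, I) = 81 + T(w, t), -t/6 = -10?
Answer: 15553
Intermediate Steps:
t = 60 (t = -6*(-10) = 60)
n(w, I) = 81 + w
15748 - n(114, 144) = 15748 - (81 + 114) = 15748 - 1*195 = 15748 - 195 = 15553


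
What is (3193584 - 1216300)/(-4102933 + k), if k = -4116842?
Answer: -1977284/8219775 ≈ -0.24055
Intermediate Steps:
(3193584 - 1216300)/(-4102933 + k) = (3193584 - 1216300)/(-4102933 - 4116842) = 1977284/(-8219775) = 1977284*(-1/8219775) = -1977284/8219775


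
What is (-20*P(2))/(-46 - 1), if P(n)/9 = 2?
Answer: 360/47 ≈ 7.6596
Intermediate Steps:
P(n) = 18 (P(n) = 9*2 = 18)
(-20*P(2))/(-46 - 1) = (-20*18)/(-46 - 1) = -360/(-47) = -360*(-1/47) = 360/47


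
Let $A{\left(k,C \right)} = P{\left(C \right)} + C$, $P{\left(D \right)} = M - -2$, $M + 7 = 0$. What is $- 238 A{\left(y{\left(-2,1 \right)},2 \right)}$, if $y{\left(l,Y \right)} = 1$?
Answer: $714$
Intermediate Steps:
$M = -7$ ($M = -7 + 0 = -7$)
$P{\left(D \right)} = -5$ ($P{\left(D \right)} = -7 - -2 = -7 + 2 = -5$)
$A{\left(k,C \right)} = -5 + C$
$- 238 A{\left(y{\left(-2,1 \right)},2 \right)} = - 238 \left(-5 + 2\right) = \left(-238\right) \left(-3\right) = 714$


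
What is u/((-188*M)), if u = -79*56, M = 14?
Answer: 79/47 ≈ 1.6809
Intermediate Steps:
u = -4424
u/((-188*M)) = -4424/((-188*14)) = -4424/(-2632) = -4424*(-1/2632) = 79/47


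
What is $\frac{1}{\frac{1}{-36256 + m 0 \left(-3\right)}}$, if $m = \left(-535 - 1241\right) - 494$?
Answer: $-36256$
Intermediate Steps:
$m = -2270$ ($m = -1776 - 494 = -2270$)
$\frac{1}{\frac{1}{-36256 + m 0 \left(-3\right)}} = \frac{1}{\frac{1}{-36256 - 2270 \cdot 0 \left(-3\right)}} = \frac{1}{\frac{1}{-36256 - 0}} = \frac{1}{\frac{1}{-36256 + 0}} = \frac{1}{\frac{1}{-36256}} = \frac{1}{- \frac{1}{36256}} = -36256$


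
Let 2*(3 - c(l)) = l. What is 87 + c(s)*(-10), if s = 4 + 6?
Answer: 107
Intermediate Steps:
s = 10
c(l) = 3 - l/2
87 + c(s)*(-10) = 87 + (3 - ½*10)*(-10) = 87 + (3 - 5)*(-10) = 87 - 2*(-10) = 87 + 20 = 107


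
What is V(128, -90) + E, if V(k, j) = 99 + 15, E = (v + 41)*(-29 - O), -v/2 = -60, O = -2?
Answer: -4233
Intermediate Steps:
v = 120 (v = -2*(-60) = 120)
E = -4347 (E = (120 + 41)*(-29 - 1*(-2)) = 161*(-29 + 2) = 161*(-27) = -4347)
V(k, j) = 114
V(128, -90) + E = 114 - 4347 = -4233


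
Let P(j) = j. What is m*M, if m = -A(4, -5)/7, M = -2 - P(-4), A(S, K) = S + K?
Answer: 2/7 ≈ 0.28571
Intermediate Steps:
A(S, K) = K + S
M = 2 (M = -2 - 1*(-4) = -2 + 4 = 2)
m = 1/7 (m = -(-5 + 4)/7 = -1*(-1)*(1/7) = 1*(1/7) = 1/7 ≈ 0.14286)
m*M = (1/7)*2 = 2/7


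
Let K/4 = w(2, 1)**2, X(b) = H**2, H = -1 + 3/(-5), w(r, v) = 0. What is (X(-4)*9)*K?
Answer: 0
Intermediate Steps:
H = -8/5 (H = -1 + 3*(-1/5) = -1 - 3/5 = -8/5 ≈ -1.6000)
X(b) = 64/25 (X(b) = (-8/5)**2 = 64/25)
K = 0 (K = 4*0**2 = 4*0 = 0)
(X(-4)*9)*K = ((64/25)*9)*0 = (576/25)*0 = 0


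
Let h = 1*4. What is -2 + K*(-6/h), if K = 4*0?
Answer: -2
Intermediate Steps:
h = 4
K = 0
-2 + K*(-6/h) = -2 + 0*(-6/4) = -2 + 0*(-6*¼) = -2 + 0*(-3/2) = -2 + 0 = -2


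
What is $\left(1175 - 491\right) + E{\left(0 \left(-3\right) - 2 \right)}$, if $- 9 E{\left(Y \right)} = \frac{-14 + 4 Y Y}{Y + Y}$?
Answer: $\frac{12313}{18} \approx 684.06$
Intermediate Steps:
$E{\left(Y \right)} = - \frac{-14 + 4 Y^{2}}{18 Y}$ ($E{\left(Y \right)} = - \frac{\left(-14 + 4 Y Y\right) \frac{1}{Y + Y}}{9} = - \frac{\left(-14 + 4 Y^{2}\right) \frac{1}{2 Y}}{9} = - \frac{\frac{1}{2} \frac{1}{Y} \left(-14 + 4 Y^{2}\right)}{9} = - \frac{-14 + 4 Y^{2}}{18 Y}$)
$\left(1175 - 491\right) + E{\left(0 \left(-3\right) - 2 \right)} = \left(1175 - 491\right) + \frac{7 - 2 \left(0 \left(-3\right) - 2\right)^{2}}{9 \left(0 \left(-3\right) - 2\right)} = 684 + \frac{7 - 2 \left(0 - 2\right)^{2}}{9 \left(0 - 2\right)} = 684 + \frac{7 - 2 \left(-2\right)^{2}}{9 \left(-2\right)} = 684 + \frac{1}{9} \left(- \frac{1}{2}\right) \left(7 - 8\right) = 684 + \frac{1}{9} \left(- \frac{1}{2}\right) \left(-1\right) = 684 + \frac{1}{18} = \frac{12313}{18}$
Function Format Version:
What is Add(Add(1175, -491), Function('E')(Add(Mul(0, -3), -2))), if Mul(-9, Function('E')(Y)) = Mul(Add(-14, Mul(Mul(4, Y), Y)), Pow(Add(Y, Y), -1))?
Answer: Rational(12313, 18) ≈ 684.06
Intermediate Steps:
Function('E')(Y) = Mul(Rational(-1, 18), Pow(Y, -1), Add(-14, Mul(4, Pow(Y, 2)))) (Function('E')(Y) = Mul(Rational(-1, 9), Mul(Add(-14, Mul(Mul(4, Y), Y)), Pow(Add(Y, Y), -1))) = Mul(Rational(-1, 9), Mul(Add(-14, Mul(4, Pow(Y, 2))), Pow(Mul(2, Y), -1))) = Mul(Rational(-1, 9), Mul(Add(-14, Mul(4, Pow(Y, 2))), Mul(Rational(1, 2), Pow(Y, -1)))) = Mul(Rational(-1, 9), Mul(Rational(1, 2), Pow(Y, -1), Add(-14, Mul(4, Pow(Y, 2))))) = Mul(Rational(-1, 18), Pow(Y, -1), Add(-14, Mul(4, Pow(Y, 2)))))
Add(Add(1175, -491), Function('E')(Add(Mul(0, -3), -2))) = Add(Add(1175, -491), Mul(Rational(1, 9), Pow(Add(Mul(0, -3), -2), -1), Add(7, Mul(-2, Pow(Add(Mul(0, -3), -2), 2))))) = Add(684, Mul(Rational(1, 9), Pow(Add(0, -2), -1), Add(7, Mul(-2, Pow(Add(0, -2), 2))))) = Add(684, Mul(Rational(1, 9), Pow(-2, -1), Add(7, Mul(-2, Pow(-2, 2))))) = Add(684, Mul(Rational(1, 9), Rational(-1, 2), Add(7, Mul(-2, 4)))) = Add(684, Mul(Rational(1, 9), Rational(-1, 2), Add(7, -8))) = Add(684, Mul(Rational(1, 9), Rational(-1, 2), -1)) = Add(684, Rational(1, 18)) = Rational(12313, 18)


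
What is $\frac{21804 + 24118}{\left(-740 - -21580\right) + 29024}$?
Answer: $\frac{22961}{24932} \approx 0.92095$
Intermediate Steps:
$\frac{21804 + 24118}{\left(-740 - -21580\right) + 29024} = \frac{45922}{\left(-740 + 21580\right) + 29024} = \frac{45922}{20840 + 29024} = \frac{45922}{49864} = 45922 \cdot \frac{1}{49864} = \frac{22961}{24932}$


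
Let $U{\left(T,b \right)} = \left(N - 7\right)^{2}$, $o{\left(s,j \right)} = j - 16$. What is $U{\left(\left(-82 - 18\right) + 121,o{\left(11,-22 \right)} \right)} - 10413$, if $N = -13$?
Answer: $-10013$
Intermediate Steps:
$o{\left(s,j \right)} = -16 + j$
$U{\left(T,b \right)} = 400$ ($U{\left(T,b \right)} = \left(-13 - 7\right)^{2} = \left(-20\right)^{2} = 400$)
$U{\left(\left(-82 - 18\right) + 121,o{\left(11,-22 \right)} \right)} - 10413 = 400 - 10413 = -10013$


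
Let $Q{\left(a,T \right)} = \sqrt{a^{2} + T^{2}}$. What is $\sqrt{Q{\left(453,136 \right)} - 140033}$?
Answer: $\sqrt{-140033 + \sqrt{223705}} \approx 373.58 i$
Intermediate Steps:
$Q{\left(a,T \right)} = \sqrt{T^{2} + a^{2}}$
$\sqrt{Q{\left(453,136 \right)} - 140033} = \sqrt{\sqrt{136^{2} + 453^{2}} - 140033} = \sqrt{\sqrt{18496 + 205209} - 140033} = \sqrt{\sqrt{223705} - 140033} = \sqrt{-140033 + \sqrt{223705}}$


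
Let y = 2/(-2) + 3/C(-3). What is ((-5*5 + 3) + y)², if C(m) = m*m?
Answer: 4624/9 ≈ 513.78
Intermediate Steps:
C(m) = m²
y = -⅔ (y = 2/(-2) + 3/((-3)²) = 2*(-½) + 3/9 = -1 + 3*(⅑) = -1 + ⅓ = -⅔ ≈ -0.66667)
((-5*5 + 3) + y)² = ((-5*5 + 3) - ⅔)² = ((-25 + 3) - ⅔)² = (-22 - ⅔)² = (-68/3)² = 4624/9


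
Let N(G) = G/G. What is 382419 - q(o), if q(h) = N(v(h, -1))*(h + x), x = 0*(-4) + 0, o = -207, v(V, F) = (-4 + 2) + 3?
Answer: 382626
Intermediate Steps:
v(V, F) = 1 (v(V, F) = -2 + 3 = 1)
N(G) = 1
x = 0 (x = 0 + 0 = 0)
q(h) = h (q(h) = 1*(h + 0) = 1*h = h)
382419 - q(o) = 382419 - 1*(-207) = 382419 + 207 = 382626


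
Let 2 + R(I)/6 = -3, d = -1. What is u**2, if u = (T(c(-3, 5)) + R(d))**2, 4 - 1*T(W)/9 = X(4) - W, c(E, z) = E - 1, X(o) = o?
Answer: 18974736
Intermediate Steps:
c(E, z) = -1 + E
R(I) = -30 (R(I) = -12 + 6*(-3) = -12 - 18 = -30)
T(W) = 9*W (T(W) = 36 - 9*(4 - W) = 36 + (-36 + 9*W) = 9*W)
u = 4356 (u = (9*(-1 - 3) - 30)**2 = (9*(-4) - 30)**2 = (-36 - 30)**2 = (-66)**2 = 4356)
u**2 = 4356**2 = 18974736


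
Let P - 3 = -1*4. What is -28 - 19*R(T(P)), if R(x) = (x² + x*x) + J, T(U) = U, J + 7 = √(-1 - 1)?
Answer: 67 - 19*I*√2 ≈ 67.0 - 26.87*I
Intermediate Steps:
P = -1 (P = 3 - 1*4 = 3 - 4 = -1)
J = -7 + I*√2 (J = -7 + √(-1 - 1) = -7 + √(-2) = -7 + I*√2 ≈ -7.0 + 1.4142*I)
R(x) = -7 + 2*x² + I*√2 (R(x) = (x² + x*x) + (-7 + I*√2) = (x² + x²) + (-7 + I*√2) = 2*x² + (-7 + I*√2) = -7 + 2*x² + I*√2)
-28 - 19*R(T(P)) = -28 - 19*(-7 + 2*(-1)² + I*√2) = -28 - 19*(-7 + 2*1 + I*√2) = -28 - 19*(-7 + 2 + I*√2) = -28 - 19*(-5 + I*√2) = -28 + (95 - 19*I*√2) = 67 - 19*I*√2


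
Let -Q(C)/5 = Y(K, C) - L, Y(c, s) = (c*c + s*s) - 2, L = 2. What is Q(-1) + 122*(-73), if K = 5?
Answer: -9016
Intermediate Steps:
Y(c, s) = -2 + c**2 + s**2 (Y(c, s) = (c**2 + s**2) - 2 = -2 + c**2 + s**2)
Q(C) = -105 - 5*C**2 (Q(C) = -5*((-2 + 5**2 + C**2) - 1*2) = -5*((-2 + 25 + C**2) - 2) = -5*((23 + C**2) - 2) = -5*(21 + C**2) = -105 - 5*C**2)
Q(-1) + 122*(-73) = (-105 - 5*(-1)**2) + 122*(-73) = (-105 - 5*1) - 8906 = (-105 - 5) - 8906 = -110 - 8906 = -9016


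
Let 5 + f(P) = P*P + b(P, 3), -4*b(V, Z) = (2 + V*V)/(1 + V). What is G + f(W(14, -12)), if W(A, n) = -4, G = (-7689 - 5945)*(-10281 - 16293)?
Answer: 724619857/2 ≈ 3.6231e+8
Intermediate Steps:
G = 362309916 (G = -13634*(-26574) = 362309916)
b(V, Z) = -(2 + V²)/(4*(1 + V)) (b(V, Z) = -(2 + V*V)/(4*(1 + V)) = -(2 + V²)/(4*(1 + V)))
f(P) = -5 + P² + (-2 - P²)/(4*(1 + P)) (f(P) = -5 + (P*P + (-2 - P²)/(4*(1 + P))) = -5 + (P² + (-2 - P²)/(4*(1 + P))) = -5 + P² + (-2 - P²)/(4*(1 + P)))
G + f(W(14, -12)) = 362309916 + (-2 - 1*(-4)² + 4*(1 - 4)*(-5 + (-4)²))/(4*(1 - 4)) = 362309916 + (¼)*(-2 - 1*16 + 4*(-3)*(-5 + 16))/(-3) = 362309916 + (¼)*(-⅓)*(-2 - 16 + 4*(-3)*11) = 362309916 + (¼)*(-⅓)*(-2 - 16 - 132) = 362309916 + (¼)*(-⅓)*(-150) = 362309916 + 25/2 = 724619857/2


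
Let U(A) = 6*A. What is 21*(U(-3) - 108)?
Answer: -2646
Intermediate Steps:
21*(U(-3) - 108) = 21*(6*(-3) - 108) = 21*(-18 - 108) = 21*(-126) = -2646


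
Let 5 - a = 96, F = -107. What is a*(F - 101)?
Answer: 18928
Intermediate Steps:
a = -91 (a = 5 - 1*96 = 5 - 96 = -91)
a*(F - 101) = -91*(-107 - 101) = -91*(-208) = 18928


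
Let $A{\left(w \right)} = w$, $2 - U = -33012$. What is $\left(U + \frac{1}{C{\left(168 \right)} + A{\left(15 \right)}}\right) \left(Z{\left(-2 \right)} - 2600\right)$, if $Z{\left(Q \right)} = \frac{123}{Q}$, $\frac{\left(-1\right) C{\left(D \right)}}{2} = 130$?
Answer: $- \frac{43054707567}{490} \approx -8.7867 \cdot 10^{7}$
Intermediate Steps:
$U = 33014$ ($U = 2 - -33012 = 2 + 33012 = 33014$)
$C{\left(D \right)} = -260$ ($C{\left(D \right)} = \left(-2\right) 130 = -260$)
$\left(U + \frac{1}{C{\left(168 \right)} + A{\left(15 \right)}}\right) \left(Z{\left(-2 \right)} - 2600\right) = \left(33014 + \frac{1}{-260 + 15}\right) \left(\frac{123}{-2} - 2600\right) = \left(33014 + \frac{1}{-245}\right) \left(123 \left(- \frac{1}{2}\right) - 2600\right) = \left(33014 - \frac{1}{245}\right) \left(- \frac{123}{2} - 2600\right) = \frac{8088429}{245} \left(- \frac{5323}{2}\right) = - \frac{43054707567}{490}$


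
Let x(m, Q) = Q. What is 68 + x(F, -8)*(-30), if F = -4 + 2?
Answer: 308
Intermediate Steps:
F = -2
68 + x(F, -8)*(-30) = 68 - 8*(-30) = 68 + 240 = 308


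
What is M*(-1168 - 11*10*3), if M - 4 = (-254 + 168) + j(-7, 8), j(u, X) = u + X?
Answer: 121338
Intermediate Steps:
j(u, X) = X + u
M = -81 (M = 4 + ((-254 + 168) + (8 - 7)) = 4 + (-86 + 1) = 4 - 85 = -81)
M*(-1168 - 11*10*3) = -81*(-1168 - 11*10*3) = -81*(-1168 - 110*3) = -81*(-1168 - 330) = -81*(-1498) = 121338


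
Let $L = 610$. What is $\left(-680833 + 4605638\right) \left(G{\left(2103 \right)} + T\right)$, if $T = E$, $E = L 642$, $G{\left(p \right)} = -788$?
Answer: $1533939387760$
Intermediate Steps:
$E = 391620$ ($E = 610 \cdot 642 = 391620$)
$T = 391620$
$\left(-680833 + 4605638\right) \left(G{\left(2103 \right)} + T\right) = \left(-680833 + 4605638\right) \left(-788 + 391620\right) = 3924805 \cdot 390832 = 1533939387760$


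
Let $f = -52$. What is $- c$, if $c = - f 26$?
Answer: $-1352$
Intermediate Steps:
$c = 1352$ ($c = \left(-1\right) \left(-52\right) 26 = 52 \cdot 26 = 1352$)
$- c = \left(-1\right) 1352 = -1352$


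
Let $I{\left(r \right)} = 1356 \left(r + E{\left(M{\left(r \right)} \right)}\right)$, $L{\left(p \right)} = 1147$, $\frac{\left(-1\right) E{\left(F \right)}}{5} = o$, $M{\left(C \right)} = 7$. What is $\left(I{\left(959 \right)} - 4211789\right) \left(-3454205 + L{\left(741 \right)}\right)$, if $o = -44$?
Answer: $9023065002770$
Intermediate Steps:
$E{\left(F \right)} = 220$ ($E{\left(F \right)} = \left(-5\right) \left(-44\right) = 220$)
$I{\left(r \right)} = 298320 + 1356 r$ ($I{\left(r \right)} = 1356 \left(r + 220\right) = 1356 \left(220 + r\right) = 298320 + 1356 r$)
$\left(I{\left(959 \right)} - 4211789\right) \left(-3454205 + L{\left(741 \right)}\right) = \left(\left(298320 + 1356 \cdot 959\right) - 4211789\right) \left(-3454205 + 1147\right) = \left(\left(298320 + 1300404\right) - 4211789\right) \left(-3453058\right) = \left(1598724 - 4211789\right) \left(-3453058\right) = \left(-2613065\right) \left(-3453058\right) = 9023065002770$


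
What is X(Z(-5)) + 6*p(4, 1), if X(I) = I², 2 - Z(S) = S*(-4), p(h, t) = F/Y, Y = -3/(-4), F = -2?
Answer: 308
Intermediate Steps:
Y = ¾ (Y = -3*(-¼) = ¾ ≈ 0.75000)
p(h, t) = -8/3 (p(h, t) = -2/¾ = -2*4/3 = -8/3)
Z(S) = 2 + 4*S (Z(S) = 2 - S*(-4) = 2 - (-4)*S = 2 + 4*S)
X(Z(-5)) + 6*p(4, 1) = (2 + 4*(-5))² + 6*(-8/3) = (2 - 20)² - 16 = (-18)² - 16 = 324 - 16 = 308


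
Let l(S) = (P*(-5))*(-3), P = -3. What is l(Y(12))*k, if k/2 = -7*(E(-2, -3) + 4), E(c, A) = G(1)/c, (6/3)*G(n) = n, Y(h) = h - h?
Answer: 4725/2 ≈ 2362.5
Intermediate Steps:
Y(h) = 0
G(n) = n/2
l(S) = -45 (l(S) = -3*(-5)*(-3) = 15*(-3) = -45)
E(c, A) = 1/(2*c) (E(c, A) = ((1/2)*1)/c = 1/(2*c))
k = -105/2 (k = 2*(-7*((1/2)/(-2) + 4)) = 2*(-7*((1/2)*(-1/2) + 4)) = 2*(-7*(-1/4 + 4)) = 2*(-7*15/4) = 2*(-105/4) = -105/2 ≈ -52.500)
l(Y(12))*k = -45*(-105/2) = 4725/2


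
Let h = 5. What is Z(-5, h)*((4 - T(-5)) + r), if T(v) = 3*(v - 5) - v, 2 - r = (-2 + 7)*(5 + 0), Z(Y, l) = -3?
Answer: -18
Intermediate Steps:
r = -23 (r = 2 - (-2 + 7)*(5 + 0) = 2 - 5*5 = 2 - 1*25 = 2 - 25 = -23)
T(v) = -15 + 2*v (T(v) = 3*(-5 + v) - v = (-15 + 3*v) - v = -15 + 2*v)
Z(-5, h)*((4 - T(-5)) + r) = -3*((4 - (-15 + 2*(-5))) - 23) = -3*((4 - (-15 - 10)) - 23) = -3*((4 - 1*(-25)) - 23) = -3*((4 + 25) - 23) = -3*(29 - 23) = -3*6 = -18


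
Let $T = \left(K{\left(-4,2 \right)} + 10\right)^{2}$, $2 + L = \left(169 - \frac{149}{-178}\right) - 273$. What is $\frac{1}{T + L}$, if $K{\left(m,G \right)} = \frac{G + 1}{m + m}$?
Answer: $- \frac{5696}{71327} \approx -0.079858$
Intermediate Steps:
$L = - \frac{18719}{178}$ ($L = -2 - \left(104 - \frac{149}{178}\right) = -2 + \left(\left(169 - - \frac{149}{178}\right) - 273\right) = -2 + \left(\left(169 + \frac{149}{178}\right) - 273\right) = -2 + \left(\frac{30231}{178} - 273\right) = -2 - \frac{18363}{178} = - \frac{18719}{178} \approx -105.16$)
$K{\left(m,G \right)} = \frac{1 + G}{2 m}$
$T = \frac{5929}{64}$ ($T = \left(\frac{1 + 2}{2 \left(-4\right)} + 10\right)^{2} = \left(\frac{1}{2} \left(- \frac{1}{4}\right) 3 + 10\right)^{2} = \left(- \frac{3}{8} + 10\right)^{2} = \left(\frac{77}{8}\right)^{2} = \frac{5929}{64} \approx 92.641$)
$\frac{1}{T + L} = \frac{1}{\frac{5929}{64} - \frac{18719}{178}} = \frac{1}{- \frac{71327}{5696}} = - \frac{5696}{71327}$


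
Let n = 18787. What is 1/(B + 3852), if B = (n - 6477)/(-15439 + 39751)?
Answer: 12156/46831067 ≈ 0.00025957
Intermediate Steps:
B = 6155/12156 (B = (18787 - 6477)/(-15439 + 39751) = 12310/24312 = 12310*(1/24312) = 6155/12156 ≈ 0.50633)
1/(B + 3852) = 1/(6155/12156 + 3852) = 1/(46831067/12156) = 12156/46831067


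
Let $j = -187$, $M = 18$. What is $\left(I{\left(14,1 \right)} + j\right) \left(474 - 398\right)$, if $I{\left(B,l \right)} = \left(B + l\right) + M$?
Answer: $-11704$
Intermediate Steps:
$I{\left(B,l \right)} = 18 + B + l$ ($I{\left(B,l \right)} = \left(B + l\right) + 18 = 18 + B + l$)
$\left(I{\left(14,1 \right)} + j\right) \left(474 - 398\right) = \left(\left(18 + 14 + 1\right) - 187\right) \left(474 - 398\right) = \left(33 - 187\right) 76 = \left(-154\right) 76 = -11704$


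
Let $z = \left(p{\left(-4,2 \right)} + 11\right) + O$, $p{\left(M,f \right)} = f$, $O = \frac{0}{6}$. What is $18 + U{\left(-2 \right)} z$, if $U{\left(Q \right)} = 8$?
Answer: $122$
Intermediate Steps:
$O = 0$ ($O = 0 \cdot \frac{1}{6} = 0$)
$z = 13$ ($z = \left(2 + 11\right) + 0 = 13 + 0 = 13$)
$18 + U{\left(-2 \right)} z = 18 + 8 \cdot 13 = 18 + 104 = 122$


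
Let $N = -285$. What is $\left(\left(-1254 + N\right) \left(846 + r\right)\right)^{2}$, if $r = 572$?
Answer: $4762442019204$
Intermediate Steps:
$\left(\left(-1254 + N\right) \left(846 + r\right)\right)^{2} = \left(\left(-1254 - 285\right) \left(846 + 572\right)\right)^{2} = \left(\left(-1539\right) 1418\right)^{2} = \left(-2182302\right)^{2} = 4762442019204$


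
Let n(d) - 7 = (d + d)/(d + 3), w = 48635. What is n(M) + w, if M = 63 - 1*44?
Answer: 535081/11 ≈ 48644.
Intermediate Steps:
M = 19 (M = 63 - 44 = 19)
n(d) = 7 + 2*d/(3 + d) (n(d) = 7 + (d + d)/(d + 3) = 7 + (2*d)/(3 + d) = 7 + 2*d/(3 + d))
n(M) + w = 3*(7 + 3*19)/(3 + 19) + 48635 = 3*(7 + 57)/22 + 48635 = 3*(1/22)*64 + 48635 = 96/11 + 48635 = 535081/11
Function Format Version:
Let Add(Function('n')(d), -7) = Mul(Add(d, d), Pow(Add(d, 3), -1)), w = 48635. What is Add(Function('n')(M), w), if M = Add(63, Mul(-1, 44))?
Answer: Rational(535081, 11) ≈ 48644.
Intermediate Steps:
M = 19 (M = Add(63, -44) = 19)
Function('n')(d) = Add(7, Mul(2, d, Pow(Add(3, d), -1))) (Function('n')(d) = Add(7, Mul(Add(d, d), Pow(Add(d, 3), -1))) = Add(7, Mul(Mul(2, d), Pow(Add(3, d), -1))) = Add(7, Mul(2, d, Pow(Add(3, d), -1))))
Add(Function('n')(M), w) = Add(Mul(3, Pow(Add(3, 19), -1), Add(7, Mul(3, 19))), 48635) = Add(Mul(3, Pow(22, -1), Add(7, 57)), 48635) = Add(Mul(3, Rational(1, 22), 64), 48635) = Add(Rational(96, 11), 48635) = Rational(535081, 11)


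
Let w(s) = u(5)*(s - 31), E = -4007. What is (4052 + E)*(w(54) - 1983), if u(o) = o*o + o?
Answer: -58185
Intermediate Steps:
u(o) = o + o**2 (u(o) = o**2 + o = o + o**2)
w(s) = -930 + 30*s (w(s) = (5*(1 + 5))*(s - 31) = (5*6)*(-31 + s) = 30*(-31 + s) = -930 + 30*s)
(4052 + E)*(w(54) - 1983) = (4052 - 4007)*((-930 + 30*54) - 1983) = 45*((-930 + 1620) - 1983) = 45*(690 - 1983) = 45*(-1293) = -58185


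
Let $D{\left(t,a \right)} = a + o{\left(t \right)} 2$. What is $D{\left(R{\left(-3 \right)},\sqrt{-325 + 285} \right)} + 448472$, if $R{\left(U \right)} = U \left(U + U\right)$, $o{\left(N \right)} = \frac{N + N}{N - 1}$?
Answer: $\frac{7624096}{17} + 2 i \sqrt{10} \approx 4.4848 \cdot 10^{5} + 6.3246 i$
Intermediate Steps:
$o{\left(N \right)} = \frac{2 N}{-1 + N}$
$R{\left(U \right)} = 2 U^{2}$ ($R{\left(U \right)} = U 2 U = 2 U^{2}$)
$D{\left(t,a \right)} = a + \frac{4 t}{-1 + t}$ ($D{\left(t,a \right)} = a + \frac{2 t}{-1 + t} 2 = a + \frac{4 t}{-1 + t}$)
$D{\left(R{\left(-3 \right)},\sqrt{-325 + 285} \right)} + 448472 = \frac{4 \cdot 2 \left(-3\right)^{2} + \sqrt{-325 + 285} \left(-1 + 2 \left(-3\right)^{2}\right)}{-1 + 2 \left(-3\right)^{2}} + 448472 = \frac{4 \cdot 2 \cdot 9 + \sqrt{-40} \left(-1 + 2 \cdot 9\right)}{-1 + 2 \cdot 9} + 448472 = \frac{4 \cdot 18 + 2 i \sqrt{10} \left(-1 + 18\right)}{-1 + 18} + 448472 = \frac{72 + 2 i \sqrt{10} \cdot 17}{17} + 448472 = \frac{72 + 34 i \sqrt{10}}{17} + 448472 = \left(\frac{72}{17} + 2 i \sqrt{10}\right) + 448472 = \frac{7624096}{17} + 2 i \sqrt{10}$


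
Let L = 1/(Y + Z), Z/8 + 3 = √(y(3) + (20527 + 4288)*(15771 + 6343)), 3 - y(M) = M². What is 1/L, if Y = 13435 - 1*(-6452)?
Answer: 19863 + 16*√137189726 ≈ 2.0727e+5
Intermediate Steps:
y(M) = 3 - M²
Z = -24 + 16*√137189726 (Z = -24 + 8*√((3 - 1*3²) + (20527 + 4288)*(15771 + 6343)) = -24 + 8*√((3 - 1*9) + 24815*22114) = -24 + 8*√((3 - 9) + 548758910) = -24 + 8*√(-6 + 548758910) = -24 + 8*√548758904 = -24 + 8*(2*√137189726) = -24 + 16*√137189726 ≈ 1.8738e+5)
Y = 19887 (Y = 13435 + 6452 = 19887)
L = 1/(19863 + 16*√137189726) (L = 1/(19887 + (-24 + 16*√137189726)) = 1/(19863 + 16*√137189726) ≈ 4.8247e-6)
1/L = 1/(-19863/34726031087 + 16*√137189726/34726031087)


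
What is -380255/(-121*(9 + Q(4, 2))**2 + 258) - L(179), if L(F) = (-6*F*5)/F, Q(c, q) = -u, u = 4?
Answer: 463265/2767 ≈ 167.43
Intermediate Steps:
Q(c, q) = -4 (Q(c, q) = -1*4 = -4)
L(F) = -30 (L(F) = (-30*F)/F = -30)
-380255/(-121*(9 + Q(4, 2))**2 + 258) - L(179) = -380255/(-121*(9 - 4)**2 + 258) - 1*(-30) = -380255/(-121*5**2 + 258) + 30 = -380255/(-121*25 + 258) + 30 = -380255/(-3025 + 258) + 30 = -380255/(-2767) + 30 = -380255*(-1/2767) + 30 = 380255/2767 + 30 = 463265/2767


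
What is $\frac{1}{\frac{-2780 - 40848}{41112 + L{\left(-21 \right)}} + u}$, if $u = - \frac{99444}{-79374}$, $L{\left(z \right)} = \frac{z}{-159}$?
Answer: $\frac{2217325919}{424968942} \approx 5.2176$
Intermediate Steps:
$L{\left(z \right)} = - \frac{z}{159}$ ($L{\left(z \right)} = z \left(- \frac{1}{159}\right) = - \frac{z}{159}$)
$u = \frac{16574}{13229}$ ($u = \left(-99444\right) \left(- \frac{1}{79374}\right) = \frac{16574}{13229} \approx 1.2529$)
$\frac{1}{\frac{-2780 - 40848}{41112 + L{\left(-21 \right)}} + u} = \frac{1}{\frac{-2780 - 40848}{41112 - - \frac{7}{53}} + \frac{16574}{13229}} = \frac{1}{- \frac{43628}{41112 + \frac{7}{53}} + \frac{16574}{13229}} = \frac{1}{- \frac{43628}{\frac{2178943}{53}} + \frac{16574}{13229}} = \frac{1}{\left(-43628\right) \frac{53}{2178943} + \frac{16574}{13229}} = \frac{1}{- \frac{177868}{167611} + \frac{16574}{13229}} = \frac{1}{\frac{424968942}{2217325919}} = \frac{2217325919}{424968942}$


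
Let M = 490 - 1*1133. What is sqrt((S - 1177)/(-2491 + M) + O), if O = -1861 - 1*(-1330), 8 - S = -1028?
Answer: I*sqrt(5215016742)/3134 ≈ 23.042*I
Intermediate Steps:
M = -643 (M = 490 - 1133 = -643)
S = 1036 (S = 8 - 1*(-1028) = 8 + 1028 = 1036)
O = -531 (O = -1861 + 1330 = -531)
sqrt((S - 1177)/(-2491 + M) + O) = sqrt((1036 - 1177)/(-2491 - 643) - 531) = sqrt(-141/(-3134) - 531) = sqrt(-141*(-1/3134) - 531) = sqrt(141/3134 - 531) = sqrt(-1664013/3134) = I*sqrt(5215016742)/3134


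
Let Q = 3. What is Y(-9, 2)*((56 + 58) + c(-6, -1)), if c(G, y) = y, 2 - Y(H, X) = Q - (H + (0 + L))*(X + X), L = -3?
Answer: -5537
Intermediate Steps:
Y(H, X) = -1 + 2*X*(-3 + H) (Y(H, X) = 2 - (3 - (H + (0 - 3))*(X + X)) = 2 - (3 - (H - 3)*2*X) = 2 - (3 - (-3 + H)*2*X) = 2 - (3 - 2*X*(-3 + H)) = 2 + (-3 + 2*X*(-3 + H)) = -1 + 2*X*(-3 + H))
Y(-9, 2)*((56 + 58) + c(-6, -1)) = (-1 - 6*2 + 2*(-9)*2)*((56 + 58) - 1) = (-1 - 12 - 36)*(114 - 1) = -49*113 = -5537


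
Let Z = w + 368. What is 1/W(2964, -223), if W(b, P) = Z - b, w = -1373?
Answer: -1/3969 ≈ -0.00025195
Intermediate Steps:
Z = -1005 (Z = -1373 + 368 = -1005)
W(b, P) = -1005 - b
1/W(2964, -223) = 1/(-1005 - 1*2964) = 1/(-1005 - 2964) = 1/(-3969) = -1/3969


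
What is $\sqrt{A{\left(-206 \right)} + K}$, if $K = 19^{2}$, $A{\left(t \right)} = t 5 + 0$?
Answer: $i \sqrt{669} \approx 25.865 i$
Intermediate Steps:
$A{\left(t \right)} = 5 t$ ($A{\left(t \right)} = 5 t + 0 = 5 t$)
$K = 361$
$\sqrt{A{\left(-206 \right)} + K} = \sqrt{5 \left(-206\right) + 361} = \sqrt{-1030 + 361} = \sqrt{-669} = i \sqrt{669}$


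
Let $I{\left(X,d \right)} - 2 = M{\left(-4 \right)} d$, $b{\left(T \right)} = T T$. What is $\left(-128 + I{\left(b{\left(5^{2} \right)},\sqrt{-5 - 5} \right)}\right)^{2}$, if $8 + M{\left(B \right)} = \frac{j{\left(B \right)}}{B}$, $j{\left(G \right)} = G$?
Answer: $15386 + 1764 i \sqrt{10} \approx 15386.0 + 5578.3 i$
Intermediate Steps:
$b{\left(T \right)} = T^{2}$
$M{\left(B \right)} = -7$ ($M{\left(B \right)} = -8 + \frac{B}{B} = -8 + 1 = -7$)
$I{\left(X,d \right)} = 2 - 7 d$
$\left(-128 + I{\left(b{\left(5^{2} \right)},\sqrt{-5 - 5} \right)}\right)^{2} = \left(-128 + \left(2 - 7 \sqrt{-5 - 5}\right)\right)^{2} = \left(-128 + \left(2 - 7 \sqrt{-10}\right)\right)^{2} = \left(-128 + \left(2 - 7 i \sqrt{10}\right)\right)^{2} = \left(-126 - 7 i \sqrt{10}\right)^{2}$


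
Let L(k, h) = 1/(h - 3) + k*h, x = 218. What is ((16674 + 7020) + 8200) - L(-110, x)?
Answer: 12012909/215 ≈ 55874.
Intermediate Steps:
L(k, h) = 1/(-3 + h) + h*k
((16674 + 7020) + 8200) - L(-110, x) = ((16674 + 7020) + 8200) - (1 - 110*218² - 3*218*(-110))/(-3 + 218) = (23694 + 8200) - (1 - 110*47524 + 71940)/215 = 31894 - (1 - 5227640 + 71940)/215 = 31894 - (-5155699)/215 = 31894 - 1*(-5155699/215) = 31894 + 5155699/215 = 12012909/215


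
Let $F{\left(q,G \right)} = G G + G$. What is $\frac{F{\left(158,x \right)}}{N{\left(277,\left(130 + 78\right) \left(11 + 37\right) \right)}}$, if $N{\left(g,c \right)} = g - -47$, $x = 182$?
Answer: $\frac{5551}{54} \approx 102.8$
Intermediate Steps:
$F{\left(q,G \right)} = G + G^{2}$ ($F{\left(q,G \right)} = G^{2} + G = G + G^{2}$)
$N{\left(g,c \right)} = 47 + g$ ($N{\left(g,c \right)} = g + 47 = 47 + g$)
$\frac{F{\left(158,x \right)}}{N{\left(277,\left(130 + 78\right) \left(11 + 37\right) \right)}} = \frac{182 \left(1 + 182\right)}{47 + 277} = \frac{182 \cdot 183}{324} = 33306 \cdot \frac{1}{324} = \frac{5551}{54}$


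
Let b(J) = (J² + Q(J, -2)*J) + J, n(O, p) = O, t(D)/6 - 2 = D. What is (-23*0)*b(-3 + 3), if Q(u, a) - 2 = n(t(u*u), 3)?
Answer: 0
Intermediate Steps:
t(D) = 12 + 6*D
Q(u, a) = 14 + 6*u² (Q(u, a) = 2 + (12 + 6*(u*u)) = 2 + (12 + 6*u²) = 14 + 6*u²)
b(J) = J + J² + J*(14 + 6*J²) (b(J) = (J² + (14 + 6*J²)*J) + J = (J² + J*(14 + 6*J²)) + J = J + J² + J*(14 + 6*J²))
(-23*0)*b(-3 + 3) = (-23*0)*((-3 + 3)*(15 + (-3 + 3) + 6*(-3 + 3)²)) = 0*(0*(15 + 0 + 6*0²)) = 0*(0*(15 + 0 + 6*0)) = 0*(0*(15 + 0 + 0)) = 0*(0*15) = 0*0 = 0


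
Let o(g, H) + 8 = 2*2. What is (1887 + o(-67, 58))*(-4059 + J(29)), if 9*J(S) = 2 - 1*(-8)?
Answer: -68769043/9 ≈ -7.6410e+6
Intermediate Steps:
J(S) = 10/9 (J(S) = (2 - 1*(-8))/9 = (2 + 8)/9 = (1/9)*10 = 10/9)
o(g, H) = -4 (o(g, H) = -8 + 2*2 = -8 + 4 = -4)
(1887 + o(-67, 58))*(-4059 + J(29)) = (1887 - 4)*(-4059 + 10/9) = 1883*(-36521/9) = -68769043/9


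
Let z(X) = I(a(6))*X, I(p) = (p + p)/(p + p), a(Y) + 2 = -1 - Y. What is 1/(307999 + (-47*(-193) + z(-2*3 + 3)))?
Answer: 1/317067 ≈ 3.1539e-6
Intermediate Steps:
a(Y) = -3 - Y (a(Y) = -2 + (-1 - Y) = -3 - Y)
I(p) = 1 (I(p) = (2*p)/((2*p)) = (2*p)*(1/(2*p)) = 1)
z(X) = X (z(X) = 1*X = X)
1/(307999 + (-47*(-193) + z(-2*3 + 3))) = 1/(307999 + (-47*(-193) + (-2*3 + 3))) = 1/(307999 + (9071 + (-6 + 3))) = 1/(307999 + (9071 - 3)) = 1/(307999 + 9068) = 1/317067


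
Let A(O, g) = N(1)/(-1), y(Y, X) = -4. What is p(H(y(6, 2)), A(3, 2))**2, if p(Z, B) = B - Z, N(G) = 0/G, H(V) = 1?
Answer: 1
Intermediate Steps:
N(G) = 0
A(O, g) = 0 (A(O, g) = 0/(-1) = 0*(-1) = 0)
p(H(y(6, 2)), A(3, 2))**2 = (0 - 1*1)**2 = (0 - 1)**2 = (-1)**2 = 1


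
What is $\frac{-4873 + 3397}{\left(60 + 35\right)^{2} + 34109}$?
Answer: $- \frac{246}{7189} \approx -0.034219$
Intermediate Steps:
$\frac{-4873 + 3397}{\left(60 + 35\right)^{2} + 34109} = - \frac{1476}{95^{2} + 34109} = - \frac{1476}{9025 + 34109} = - \frac{1476}{43134} = \left(-1476\right) \frac{1}{43134} = - \frac{246}{7189}$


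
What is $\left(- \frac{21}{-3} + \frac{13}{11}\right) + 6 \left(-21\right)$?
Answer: $- \frac{1296}{11} \approx -117.82$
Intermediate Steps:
$\left(- \frac{21}{-3} + \frac{13}{11}\right) + 6 \left(-21\right) = \left(\left(-21\right) \left(- \frac{1}{3}\right) + 13 \cdot \frac{1}{11}\right) - 126 = \left(7 + \frac{13}{11}\right) - 126 = \frac{90}{11} - 126 = - \frac{1296}{11}$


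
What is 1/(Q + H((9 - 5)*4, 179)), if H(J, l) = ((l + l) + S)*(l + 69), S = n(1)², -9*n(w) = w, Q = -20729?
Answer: 81/5512703 ≈ 1.4693e-5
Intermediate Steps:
n(w) = -w/9
S = 1/81 (S = (-⅑*1)² = (-⅑)² = 1/81 ≈ 0.012346)
H(J, l) = (69 + l)*(1/81 + 2*l) (H(J, l) = ((l + l) + 1/81)*(l + 69) = (2*l + 1/81)*(69 + l) = (1/81 + 2*l)*(69 + l) = (69 + l)*(1/81 + 2*l))
1/(Q + H((9 - 5)*4, 179)) = 1/(-20729 + (23/27 + 2*179² + (11179/81)*179)) = 1/(-20729 + (23/27 + 2*32041 + 2001041/81)) = 1/(-20729 + (23/27 + 64082 + 2001041/81)) = 1/(-20729 + 7191752/81) = 1/(5512703/81) = 81/5512703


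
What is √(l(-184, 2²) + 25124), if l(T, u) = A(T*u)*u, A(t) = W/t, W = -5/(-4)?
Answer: √850597914/184 ≈ 158.51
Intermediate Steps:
W = 5/4 (W = -5*(-¼) = 5/4 ≈ 1.2500)
A(t) = 5/(4*t)
l(T, u) = 5/(4*T) (l(T, u) = (5/(4*((T*u))))*u = (5*(1/(T*u))/4)*u = (5/(4*T*u))*u = 5/(4*T))
√(l(-184, 2²) + 25124) = √((5/4)/(-184) + 25124) = √((5/4)*(-1/184) + 25124) = √(-5/736 + 25124) = √(18491259/736) = √850597914/184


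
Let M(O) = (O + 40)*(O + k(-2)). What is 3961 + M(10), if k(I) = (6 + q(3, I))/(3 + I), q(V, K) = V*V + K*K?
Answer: 5411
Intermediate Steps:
q(V, K) = K**2 + V**2 (q(V, K) = V**2 + K**2 = K**2 + V**2)
k(I) = (15 + I**2)/(3 + I) (k(I) = (6 + (I**2 + 3**2))/(3 + I) = (6 + (I**2 + 9))/(3 + I) = (6 + (9 + I**2))/(3 + I) = (15 + I**2)/(3 + I))
M(O) = (19 + O)*(40 + O) (M(O) = (O + 40)*(O + (15 + (-2)**2)/(3 - 2)) = (40 + O)*(O + (15 + 4)/1) = (40 + O)*(O + 1*19) = (40 + O)*(O + 19) = (40 + O)*(19 + O) = (19 + O)*(40 + O))
3961 + M(10) = 3961 + (760 + 10**2 + 59*10) = 3961 + (760 + 100 + 590) = 3961 + 1450 = 5411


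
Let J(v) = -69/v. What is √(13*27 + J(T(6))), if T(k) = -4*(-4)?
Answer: 43*√3/4 ≈ 18.620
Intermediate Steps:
T(k) = 16
√(13*27 + J(T(6))) = √(13*27 - 69/16) = √(351 - 69*1/16) = √(351 - 69/16) = √(5547/16) = 43*√3/4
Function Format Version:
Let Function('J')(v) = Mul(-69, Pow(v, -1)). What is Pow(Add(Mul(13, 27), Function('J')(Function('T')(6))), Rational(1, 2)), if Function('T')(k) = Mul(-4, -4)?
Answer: Mul(Rational(43, 4), Pow(3, Rational(1, 2))) ≈ 18.620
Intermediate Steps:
Function('T')(k) = 16
Pow(Add(Mul(13, 27), Function('J')(Function('T')(6))), Rational(1, 2)) = Pow(Add(Mul(13, 27), Mul(-69, Pow(16, -1))), Rational(1, 2)) = Pow(Add(351, Mul(-69, Rational(1, 16))), Rational(1, 2)) = Pow(Add(351, Rational(-69, 16)), Rational(1, 2)) = Pow(Rational(5547, 16), Rational(1, 2)) = Mul(Rational(43, 4), Pow(3, Rational(1, 2)))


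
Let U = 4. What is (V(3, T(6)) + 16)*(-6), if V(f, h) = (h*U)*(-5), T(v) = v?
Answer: 624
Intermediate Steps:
V(f, h) = -20*h (V(f, h) = (h*4)*(-5) = (4*h)*(-5) = -20*h)
(V(3, T(6)) + 16)*(-6) = (-20*6 + 16)*(-6) = (-120 + 16)*(-6) = -104*(-6) = 624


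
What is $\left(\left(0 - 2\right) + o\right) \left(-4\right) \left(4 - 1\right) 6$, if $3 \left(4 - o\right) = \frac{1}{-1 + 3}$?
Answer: $-132$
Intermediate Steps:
$o = \frac{23}{6}$ ($o = 4 - \frac{1}{3 \left(-1 + 3\right)} = 4 - \frac{1}{3 \cdot 2} = 4 - \frac{1}{6} = \frac{23}{6} \approx 3.8333$)
$\left(\left(0 - 2\right) + o\right) \left(-4\right) \left(4 - 1\right) 6 = \left(\left(0 - 2\right) + \frac{23}{6}\right) \left(-4\right) \left(4 - 1\right) 6 = \left(-2 + \frac{23}{6}\right) \left(-4\right) \left(4 - 1\right) 6 = \frac{11}{6} \left(-4\right) 3 \cdot 6 = \left(- \frac{22}{3}\right) 3 \cdot 6 = \left(-22\right) 6 = -132$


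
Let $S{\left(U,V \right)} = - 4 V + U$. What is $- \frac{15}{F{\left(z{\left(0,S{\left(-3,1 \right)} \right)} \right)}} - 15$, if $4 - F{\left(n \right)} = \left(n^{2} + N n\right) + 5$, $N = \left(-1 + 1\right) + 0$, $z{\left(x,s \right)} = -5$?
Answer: $- \frac{375}{26} \approx -14.423$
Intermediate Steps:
$S{\left(U,V \right)} = U - 4 V$
$N = 0$ ($N = 0 + 0 = 0$)
$F{\left(n \right)} = -1 - n^{2}$ ($F{\left(n \right)} = 4 - \left(\left(n^{2} + 0 n\right) + 5\right) = 4 - \left(\left(n^{2} + 0\right) + 5\right) = 4 - \left(n^{2} + 5\right) = 4 - \left(5 + n^{2}\right) = -1 - n^{2}$)
$- \frac{15}{F{\left(z{\left(0,S{\left(-3,1 \right)} \right)} \right)}} - 15 = - \frac{15}{-1 - \left(-5\right)^{2}} - 15 = - \frac{15}{-1 - 25} - 15 = - \frac{15}{-26} - 15 = \left(-15\right) \left(- \frac{1}{26}\right) - 15 = \frac{15}{26} - 15 = - \frac{375}{26}$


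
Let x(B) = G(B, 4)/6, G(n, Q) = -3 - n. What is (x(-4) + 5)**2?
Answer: 961/36 ≈ 26.694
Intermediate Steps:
x(B) = -1/2 - B/6 (x(B) = (-3 - B)/6 = (-3 - B)*(1/6) = -1/2 - B/6)
(x(-4) + 5)**2 = ((-1/2 - 1/6*(-4)) + 5)**2 = ((-1/2 + 2/3) + 5)**2 = (1/6 + 5)**2 = (31/6)**2 = 961/36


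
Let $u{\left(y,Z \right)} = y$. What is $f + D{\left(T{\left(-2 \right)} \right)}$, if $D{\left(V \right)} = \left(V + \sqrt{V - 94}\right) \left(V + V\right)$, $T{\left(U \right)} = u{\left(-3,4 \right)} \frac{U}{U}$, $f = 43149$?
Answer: $43167 - 6 i \sqrt{97} \approx 43167.0 - 59.093 i$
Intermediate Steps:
$T{\left(U \right)} = -3$ ($T{\left(U \right)} = - 3 \frac{U}{U} = \left(-3\right) 1 = -3$)
$D{\left(V \right)} = 2 V \left(V + \sqrt{-94 + V}\right)$ ($D{\left(V \right)} = \left(V + \sqrt{-94 + V}\right) 2 V = 2 V \left(V + \sqrt{-94 + V}\right)$)
$f + D{\left(T{\left(-2 \right)} \right)} = 43149 + 2 \left(-3\right) \left(-3 + \sqrt{-94 - 3}\right) = 43149 + 2 \left(-3\right) \left(-3 + \sqrt{-97}\right) = 43149 + 2 \left(-3\right) \left(-3 + i \sqrt{97}\right) = 43149 + \left(18 - 6 i \sqrt{97}\right) = 43167 - 6 i \sqrt{97}$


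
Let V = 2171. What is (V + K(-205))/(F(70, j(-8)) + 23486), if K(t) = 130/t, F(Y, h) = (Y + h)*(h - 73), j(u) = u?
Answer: 88985/757024 ≈ 0.11755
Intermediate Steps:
F(Y, h) = (-73 + h)*(Y + h) (F(Y, h) = (Y + h)*(-73 + h) = (-73 + h)*(Y + h))
(V + K(-205))/(F(70, j(-8)) + 23486) = (2171 + 130/(-205))/(((-8)**2 - 73*70 - 73*(-8) + 70*(-8)) + 23486) = (2171 + 130*(-1/205))/((64 - 5110 + 584 - 560) + 23486) = (2171 - 26/41)/(-5022 + 23486) = (88985/41)/18464 = (88985/41)*(1/18464) = 88985/757024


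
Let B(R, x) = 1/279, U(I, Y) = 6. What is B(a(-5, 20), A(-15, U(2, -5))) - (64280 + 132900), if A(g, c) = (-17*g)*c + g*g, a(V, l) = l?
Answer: -55013219/279 ≈ -1.9718e+5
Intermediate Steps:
A(g, c) = g**2 - 17*c*g (A(g, c) = -17*c*g + g**2 = g**2 - 17*c*g)
B(R, x) = 1/279
B(a(-5, 20), A(-15, U(2, -5))) - (64280 + 132900) = 1/279 - (64280 + 132900) = 1/279 - 1*197180 = 1/279 - 197180 = -55013219/279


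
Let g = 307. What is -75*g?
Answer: -23025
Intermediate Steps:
-75*g = -75*307 = -23025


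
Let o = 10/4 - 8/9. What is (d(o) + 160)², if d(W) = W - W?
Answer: 25600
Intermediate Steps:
o = 29/18 (o = 10*(¼) - 8*⅑ = 5/2 - 8/9 = 29/18 ≈ 1.6111)
d(W) = 0
(d(o) + 160)² = (0 + 160)² = 160² = 25600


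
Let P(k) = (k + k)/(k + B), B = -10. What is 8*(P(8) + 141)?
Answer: 1064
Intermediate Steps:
P(k) = 2*k/(-10 + k) (P(k) = (k + k)/(k - 10) = (2*k)/(-10 + k) = 2*k/(-10 + k))
8*(P(8) + 141) = 8*(2*8/(-10 + 8) + 141) = 8*(2*8/(-2) + 141) = 8*(2*8*(-½) + 141) = 8*(-8 + 141) = 8*133 = 1064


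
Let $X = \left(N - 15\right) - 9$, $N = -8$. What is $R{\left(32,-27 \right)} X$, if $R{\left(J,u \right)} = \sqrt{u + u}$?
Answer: $- 96 i \sqrt{6} \approx - 235.15 i$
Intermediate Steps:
$R{\left(J,u \right)} = \sqrt{2} \sqrt{u}$ ($R{\left(J,u \right)} = \sqrt{2 u} = \sqrt{2} \sqrt{u}$)
$X = -32$ ($X = \left(-8 - 15\right) - 9 = -23 - 9 = -32$)
$R{\left(32,-27 \right)} X = \sqrt{2} \sqrt{-27} \left(-32\right) = \sqrt{2} \cdot 3 i \sqrt{3} \left(-32\right) = 3 i \sqrt{6} \left(-32\right) = - 96 i \sqrt{6}$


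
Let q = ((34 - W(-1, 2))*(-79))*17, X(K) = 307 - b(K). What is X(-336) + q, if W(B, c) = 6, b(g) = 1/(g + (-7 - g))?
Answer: -261078/7 ≈ -37297.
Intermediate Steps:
b(g) = -⅐ (b(g) = 1/(-7) = -⅐)
X(K) = 2150/7 (X(K) = 307 - 1*(-⅐) = 307 + ⅐ = 2150/7)
q = -37604 (q = ((34 - 1*6)*(-79))*17 = ((34 - 6)*(-79))*17 = (28*(-79))*17 = -2212*17 = -37604)
X(-336) + q = 2150/7 - 37604 = -261078/7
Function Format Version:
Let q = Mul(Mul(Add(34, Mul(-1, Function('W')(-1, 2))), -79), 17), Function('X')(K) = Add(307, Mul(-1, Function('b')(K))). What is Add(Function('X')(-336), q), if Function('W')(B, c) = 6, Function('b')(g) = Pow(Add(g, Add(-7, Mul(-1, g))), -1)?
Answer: Rational(-261078, 7) ≈ -37297.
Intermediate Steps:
Function('b')(g) = Rational(-1, 7) (Function('b')(g) = Pow(-7, -1) = Rational(-1, 7))
Function('X')(K) = Rational(2150, 7) (Function('X')(K) = Add(307, Mul(-1, Rational(-1, 7))) = Add(307, Rational(1, 7)) = Rational(2150, 7))
q = -37604 (q = Mul(Mul(Add(34, Mul(-1, 6)), -79), 17) = Mul(Mul(Add(34, -6), -79), 17) = Mul(Mul(28, -79), 17) = Mul(-2212, 17) = -37604)
Add(Function('X')(-336), q) = Add(Rational(2150, 7), -37604) = Rational(-261078, 7)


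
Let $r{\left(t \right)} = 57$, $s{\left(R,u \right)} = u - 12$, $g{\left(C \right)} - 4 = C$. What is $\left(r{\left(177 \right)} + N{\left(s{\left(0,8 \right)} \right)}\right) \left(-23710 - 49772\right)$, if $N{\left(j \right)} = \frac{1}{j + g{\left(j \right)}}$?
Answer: $- \frac{8340207}{2} \approx -4.1701 \cdot 10^{6}$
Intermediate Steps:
$g{\left(C \right)} = 4 + C$
$s{\left(R,u \right)} = -12 + u$
$N{\left(j \right)} = \frac{1}{4 + 2 j}$ ($N{\left(j \right)} = \frac{1}{j + \left(4 + j\right)} = \frac{1}{4 + 2 j}$)
$\left(r{\left(177 \right)} + N{\left(s{\left(0,8 \right)} \right)}\right) \left(-23710 - 49772\right) = \left(57 + \frac{1}{2 \left(2 + \left(-12 + 8\right)\right)}\right) \left(-23710 - 49772\right) = \left(57 + \frac{1}{2 \left(2 - 4\right)}\right) \left(-73482\right) = \left(57 + \frac{1}{2 \left(-2\right)}\right) \left(-73482\right) = \left(57 + \frac{1}{2} \left(- \frac{1}{2}\right)\right) \left(-73482\right) = \left(57 - \frac{1}{4}\right) \left(-73482\right) = \frac{227}{4} \left(-73482\right) = - \frac{8340207}{2}$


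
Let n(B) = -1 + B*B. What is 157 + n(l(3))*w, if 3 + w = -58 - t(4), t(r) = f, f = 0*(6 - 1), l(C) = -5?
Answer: -1307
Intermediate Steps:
f = 0 (f = 0*5 = 0)
t(r) = 0
n(B) = -1 + B²
w = -61 (w = -3 + (-58 - 1*0) = -3 + (-58 + 0) = -3 - 58 = -61)
157 + n(l(3))*w = 157 + (-1 + (-5)²)*(-61) = 157 + (-1 + 25)*(-61) = 157 + 24*(-61) = 157 - 1464 = -1307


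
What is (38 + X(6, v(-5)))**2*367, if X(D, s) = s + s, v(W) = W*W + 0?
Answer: 2842048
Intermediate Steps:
v(W) = W**2 (v(W) = W**2 + 0 = W**2)
X(D, s) = 2*s
(38 + X(6, v(-5)))**2*367 = (38 + 2*(-5)**2)**2*367 = (38 + 2*25)**2*367 = (38 + 50)**2*367 = 88**2*367 = 7744*367 = 2842048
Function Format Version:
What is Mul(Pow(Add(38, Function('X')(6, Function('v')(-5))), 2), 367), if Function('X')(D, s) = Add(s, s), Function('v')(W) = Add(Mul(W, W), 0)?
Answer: 2842048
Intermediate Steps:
Function('v')(W) = Pow(W, 2) (Function('v')(W) = Add(Pow(W, 2), 0) = Pow(W, 2))
Function('X')(D, s) = Mul(2, s)
Mul(Pow(Add(38, Function('X')(6, Function('v')(-5))), 2), 367) = Mul(Pow(Add(38, Mul(2, Pow(-5, 2))), 2), 367) = Mul(Pow(Add(38, Mul(2, 25)), 2), 367) = Mul(Pow(Add(38, 50), 2), 367) = Mul(Pow(88, 2), 367) = Mul(7744, 367) = 2842048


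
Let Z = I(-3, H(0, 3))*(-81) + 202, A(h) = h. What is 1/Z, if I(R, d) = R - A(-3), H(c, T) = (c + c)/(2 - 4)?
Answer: 1/202 ≈ 0.0049505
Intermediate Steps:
H(c, T) = -c (H(c, T) = (2*c)/(-2) = (2*c)*(-½) = -c)
I(R, d) = 3 + R (I(R, d) = R - 1*(-3) = R + 3 = 3 + R)
Z = 202 (Z = (3 - 3)*(-81) + 202 = 0*(-81) + 202 = 0 + 202 = 202)
1/Z = 1/202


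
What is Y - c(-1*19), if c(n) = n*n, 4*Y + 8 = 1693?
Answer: 241/4 ≈ 60.250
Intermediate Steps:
Y = 1685/4 (Y = -2 + (¼)*1693 = -2 + 1693/4 = 1685/4 ≈ 421.25)
c(n) = n²
Y - c(-1*19) = 1685/4 - (-1*19)² = 1685/4 - 1*(-19)² = 1685/4 - 1*361 = 1685/4 - 361 = 241/4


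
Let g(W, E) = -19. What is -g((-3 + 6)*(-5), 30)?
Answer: 19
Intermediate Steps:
-g((-3 + 6)*(-5), 30) = -1*(-19) = 19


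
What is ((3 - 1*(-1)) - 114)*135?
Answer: -14850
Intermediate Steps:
((3 - 1*(-1)) - 114)*135 = ((3 + 1) - 114)*135 = (4 - 114)*135 = -110*135 = -14850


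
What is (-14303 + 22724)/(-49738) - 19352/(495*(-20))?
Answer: 219790469/123101550 ≈ 1.7854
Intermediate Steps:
(-14303 + 22724)/(-49738) - 19352/(495*(-20)) = 8421*(-1/49738) - 19352/(-9900) = -8421/49738 - 19352*(-1/9900) = -8421/49738 + 4838/2475 = 219790469/123101550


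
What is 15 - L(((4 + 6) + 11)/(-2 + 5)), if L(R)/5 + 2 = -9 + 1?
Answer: 65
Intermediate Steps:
L(R) = -50 (L(R) = -10 + 5*(-9 + 1) = -10 + 5*(-8) = -10 - 40 = -50)
15 - L(((4 + 6) + 11)/(-2 + 5)) = 15 - 1*(-50) = 15 + 50 = 65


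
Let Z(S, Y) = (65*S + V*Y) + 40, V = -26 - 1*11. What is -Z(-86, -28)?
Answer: 4514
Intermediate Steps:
V = -37 (V = -26 - 11 = -37)
Z(S, Y) = 40 - 37*Y + 65*S (Z(S, Y) = (65*S - 37*Y) + 40 = (-37*Y + 65*S) + 40 = 40 - 37*Y + 65*S)
-Z(-86, -28) = -(40 - 37*(-28) + 65*(-86)) = -(40 + 1036 - 5590) = -1*(-4514) = 4514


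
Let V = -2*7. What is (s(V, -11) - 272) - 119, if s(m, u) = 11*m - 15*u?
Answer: -380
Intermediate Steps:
V = -14
s(m, u) = -15*u + 11*m
(s(V, -11) - 272) - 119 = ((-15*(-11) + 11*(-14)) - 272) - 119 = ((165 - 154) - 272) - 119 = (11 - 272) - 119 = -261 - 119 = -380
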